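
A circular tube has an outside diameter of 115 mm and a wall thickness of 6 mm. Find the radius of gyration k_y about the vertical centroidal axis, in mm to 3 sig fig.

k_y ≈ 38.6 mm

Treat the section as a set of non-overlapping primitives; coordinates are from the bounding-box lower-left.
Outer circle: ⌀115, A = 10 387 mm², x = 57.5 mm, Ī = 8 585 414 mm⁴.
Bore (subtracted): ⌀103, A = 8332.3 mm², x = 57.5 mm, Ī = 5 524 828 mm⁴.
By symmetry the centroid is at mid-width, x̄ = 57.5 mm.
All pieces are centred on the vertical centroidal axis, so I = ΣĪ (holes subtracted) = 3 060 586 mm⁴.
Radius of gyration: k = √(I/A) = √(3 060 586 / 2054.6) = 38.596 mm.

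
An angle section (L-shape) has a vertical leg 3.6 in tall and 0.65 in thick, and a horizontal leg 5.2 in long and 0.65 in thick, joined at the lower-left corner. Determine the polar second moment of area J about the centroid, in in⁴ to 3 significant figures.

Decompose the section into non-overlapping parts with the origin at the bottom-left of its bounding rectangle.
Vertical leg: 0.65 × 3.6, A = 2.34 in², y = 1.8 in, Ī = 2.5272 in⁴.
Horizontal leg (remainder): 4.55 × 0.65, A = 2.9575 in², y = 0.325 in, Ī = 0.10413 in⁴.
Centroid: ȳ = ΣA·y / ΣA = 0.97653 in.
Transfer each piece to the centroidal x-axis using Ī + A·d² with d = y − 0.97653:
  vertical leg: d = 0.82347 in → contributes +4.1139 in⁴
  horizontal leg (remainder): d = -0.65153 in → contributes +1.3596 in⁴
Total I = 5.4735 in⁴.
For the y-axis: x̄ = 1.7765 in.
Repeating about the centroidal y-axis gives I_y = 14.016 in⁴.
Polar second moment: J = I_x + I_y = 19.489 in⁴.

J ≈ 19.5 in⁴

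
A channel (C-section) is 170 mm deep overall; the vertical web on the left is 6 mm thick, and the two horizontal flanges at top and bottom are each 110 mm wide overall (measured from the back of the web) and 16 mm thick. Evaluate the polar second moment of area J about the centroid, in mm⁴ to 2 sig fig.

J ≈ 2.8 × 10⁷ mm⁴

Break the section into simple shapes (no overlaps), measuring from the bottom-left corner of the bounding box.
Web: 6 × 170, A = 1 020 mm², y = 85 mm, Ī = 2 456 500 mm⁴.
Top flange (beyond web): 104 × 16, A = 1 664 mm², y = 162 mm, Ī = 35 499 mm⁴.
Bottom flange (beyond web): 104 × 16, A = 1 664 mm², y = 8 mm, Ī = 35 499 mm⁴.
By symmetry the centroid is at mid-height, ȳ = 85 mm.
Transfer each piece to the centroidal x-axis using Ī + A·d² with d = y − 85:
  web: d = 0 mm → contributes +2 456 500 mm⁴
  top flange (beyond web): d = 77 mm → contributes +9 901 355 mm⁴
  bottom flange (beyond web): d = -77 mm → contributes +9 901 355 mm⁴
Total I = 22 259 209 mm⁴.
For the y-axis: x̄ = 45.1 mm.
Repeating about the centroidal y-axis gives I_y = 5 364 368 mm⁴.
Polar second moment: J = I_x + I_y = 27 623 577 mm⁴.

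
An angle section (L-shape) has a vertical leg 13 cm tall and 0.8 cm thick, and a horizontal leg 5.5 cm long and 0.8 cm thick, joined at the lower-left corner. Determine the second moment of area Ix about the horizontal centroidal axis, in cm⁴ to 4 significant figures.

Treat the section as a set of non-overlapping primitives; coordinates are from the bounding-box lower-left.
Vertical leg: 0.8 × 13, A = 10.4 cm², y = 6.5 cm, Ī = 146.467 cm⁴.
Horizontal leg (remainder): 4.7 × 0.8, A = 3.76 cm², y = 0.4 cm, Ī = 0.200533 cm⁴.
Centroid: ȳ = ΣA·y / ΣA = 4.88023 cm.
Transfer each piece to the horizontal centroidal axis using Ī + A·d² with d = y − 4.88023:
  vertical leg: d = 1.61977 cm → contributes +173.753 cm⁴
  horizontal leg (remainder): d = -4.48023 cm → contributes +75.6729 cm⁴
Total I = 249.426 cm⁴.

Ix ≈ 249.4 cm⁴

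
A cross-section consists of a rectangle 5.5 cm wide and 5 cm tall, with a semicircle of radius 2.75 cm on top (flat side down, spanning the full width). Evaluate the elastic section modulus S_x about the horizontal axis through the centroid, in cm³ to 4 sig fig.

Split into non-overlapping primitives; take the origin at the lower-left of the bounding box.
Rectangular body: 5.5 × 5, A = 27.5 cm², y = 2.5 cm, Ī = 57.2917 cm⁴.
Semicircular cap: semicircle r = 2.75, A = 11.8791 cm², y = 6.16714 cm, Ī = 6.27715 cm⁴.
Centroid: ȳ = ΣA·y / ΣA = 3.60623 cm.
Transfer each piece to the horizontal axis through the centroid using Ī + A·d² with d = y − 3.60623:
  rectangular body: d = -1.10623 cm → contributes +90.9447 cm⁴
  semicircular cap: d = 2.5609 cm → contributes +84.1834 cm⁴
Total I = 175.128 cm⁴.
Extreme fibre distance c = 4.14377 cm; S = I/c = 42.263 cm³.

S_x ≈ 42.26 cm³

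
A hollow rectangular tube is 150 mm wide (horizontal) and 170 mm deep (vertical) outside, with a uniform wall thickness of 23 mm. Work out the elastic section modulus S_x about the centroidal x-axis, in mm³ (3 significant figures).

Decompose the section into non-overlapping parts with the origin at the bottom-left of its bounding rectangle.
Outer rectangle: 150 × 170, A = 25 500 mm², y = 85 mm, Ī = 61 412 500 mm⁴.
Inner void (subtracted): 104 × 124, A = 12 896 mm², y = 85 mm, Ī = 16 524 075 mm⁴.
By symmetry the centroid is at mid-height, ȳ = 85 mm.
All pieces are centred on the centroidal x-axis, so I = ΣĪ (holes subtracted) = 44 888 425 mm⁴.
Extreme fibre distance c = 85 mm; S = I/c = 528 099 mm³.

S_x ≈ 5.28 × 10⁵ mm³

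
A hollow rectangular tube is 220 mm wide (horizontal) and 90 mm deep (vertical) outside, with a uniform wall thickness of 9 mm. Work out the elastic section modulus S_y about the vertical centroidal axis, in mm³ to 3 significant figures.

Split into non-overlapping primitives; take the origin at the lower-left of the bounding box.
Outer rectangle: 220 × 90, A = 19 800 mm², x = 110 mm, Ī = 79 860 000 mm⁴.
Inner void (subtracted): 202 × 72, A = 14 544 mm², x = 110 mm, Ī = 49 454 448 mm⁴.
By symmetry the centroid is at mid-width, x̄ = 110 mm.
All pieces are centred on the vertical centroidal axis, so I = ΣĪ (holes subtracted) = 30 405 552 mm⁴.
Extreme fibre distance c = 110 mm; S = I/c = 276 414 mm³.

S_y ≈ 2.76 × 10⁵ mm³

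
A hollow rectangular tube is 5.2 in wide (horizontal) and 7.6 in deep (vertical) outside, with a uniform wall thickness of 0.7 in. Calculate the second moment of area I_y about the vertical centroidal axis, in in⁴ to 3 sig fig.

Break the section into simple shapes (no overlaps), measuring from the bottom-left corner of the bounding box.
Outer rectangle: 5.2 × 7.6, A = 39.52 in², x = 2.6 in, Ī = 89.052 in⁴.
Inner void (subtracted): 3.8 × 6.2, A = 23.56 in², x = 2.6 in, Ī = 28.351 in⁴.
By symmetry the centroid is at mid-width, x̄ = 2.6 in.
All pieces are centred on the vertical centroidal axis, so I = ΣĪ (holes subtracted) = 60.701 in⁴.

I_y ≈ 60.7 in⁴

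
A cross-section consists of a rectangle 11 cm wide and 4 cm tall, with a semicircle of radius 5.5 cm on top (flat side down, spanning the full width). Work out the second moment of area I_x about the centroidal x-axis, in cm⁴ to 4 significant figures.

I_x ≈ 588.3 cm⁴

Decompose the section into non-overlapping parts with the origin at the bottom-left of its bounding rectangle.
Rectangular body: 11 × 4, A = 44 cm², y = 2 cm, Ī = 58.6667 cm⁴.
Semicircular cap: semicircle r = 5.5, A = 47.5166 cm², y = 6.33427 cm, Ī = 100.434 cm⁴.
Centroid: ȳ = ΣA·y / ΣA = 4.25041 cm.
Transfer each piece to the centroidal x-axis using Ī + A·d² with d = y − 4.25041:
  rectangular body: d = -2.25041 cm → contributes +281.498 cm⁴
  semicircular cap: d = 2.08386 cm → contributes +306.774 cm⁴
Total I = 588.272 cm⁴.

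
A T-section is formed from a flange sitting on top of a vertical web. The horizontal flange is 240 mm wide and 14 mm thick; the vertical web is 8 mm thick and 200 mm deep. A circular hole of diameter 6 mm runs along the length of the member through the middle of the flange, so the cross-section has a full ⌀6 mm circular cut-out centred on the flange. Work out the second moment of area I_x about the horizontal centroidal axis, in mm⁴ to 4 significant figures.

I_x ≈ 1.776 × 10⁷ mm⁴

Decompose the section into non-overlapping parts with the origin at the bottom-left of its bounding rectangle.
Flange: 240 × 14, A = 3 360 mm², y = 207 mm, Ī = 54 880 mm⁴.
Web: 8 × 200, A = 1 600 mm², y = 100 mm, Ī = 5 333 333 mm⁴.
Hole (subtracted): ⌀6, A = 28.2743 mm², y = 207 mm, Ī = 63.6173 mm⁴.
Centroid: ȳ = ΣA·y / ΣA = 172.286 mm.
Transfer each piece to the horizontal centroidal axis using Ī + A·d² with d = y − 172.286:
  flange: d = 34.714 mm → contributes +4 103 891 mm⁴
  web: d = -72.286 mm → contributes +13 693 755 mm⁴
  hole: d = 34.714 mm → contributes −34 136 mm⁴
Total I = 17 763 510 mm⁴.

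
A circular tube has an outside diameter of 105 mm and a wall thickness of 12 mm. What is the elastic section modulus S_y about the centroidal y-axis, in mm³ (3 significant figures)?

S_y ≈ 7.34 × 10⁴ mm³

Treat the section as a set of non-overlapping primitives; coordinates are from the bounding-box lower-left.
Outer circle: ⌀105, A = 8 659 mm², x = 52.5 mm, Ī = 5 966 602 mm⁴.
Bore (subtracted): ⌀81, A = 5 153 mm², x = 52.5 mm, Ī = 2 113 051 mm⁴.
By symmetry the centroid is at mid-width, x̄ = 52.5 mm.
All pieces are centred on the centroidal y-axis, so I = ΣĪ (holes subtracted) = 3 853 551 mm⁴.
Extreme fibre distance c = 52.5 mm; S = I/c = 73 401 mm³.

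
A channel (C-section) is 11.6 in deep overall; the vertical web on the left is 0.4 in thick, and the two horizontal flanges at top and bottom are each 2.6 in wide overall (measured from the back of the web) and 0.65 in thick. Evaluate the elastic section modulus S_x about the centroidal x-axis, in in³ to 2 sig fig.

S_x ≈ 24 in³

Decompose the section into non-overlapping parts with the origin at the bottom-left of its bounding rectangle.
Web: 0.4 × 11.6, A = 4.64 in², y = 5.8 in, Ī = 52.03 in⁴.
Top flange (beyond web): 2.2 × 0.65, A = 1.43 in², y = 11.28 in, Ī = 0.05035 in⁴.
Bottom flange (beyond web): 2.2 × 0.65, A = 1.43 in², y = 0.325 in, Ī = 0.05035 in⁴.
By symmetry the centroid is at mid-height, ȳ = 5.8 in.
Transfer each piece to the centroidal x-axis using Ī + A·d² with d = y − 5.8:
  web: d = 0 in → contributes +52.03 in⁴
  top flange (beyond web): d = 5.475 in → contributes +42.92 in⁴
  bottom flange (beyond web): d = -5.475 in → contributes +42.92 in⁴
Total I = 137.9 in⁴.
Extreme fibre distance c = 5.8 in; S = I/c = 23.77 in³.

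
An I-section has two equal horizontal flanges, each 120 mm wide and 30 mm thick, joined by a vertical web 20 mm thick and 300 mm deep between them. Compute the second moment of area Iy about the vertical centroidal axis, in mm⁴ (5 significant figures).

Iy ≈ 8.8400 × 10⁶ mm⁴

Split into non-overlapping primitives; take the origin at the lower-left of the bounding box.
Bottom flange: 120 × 30, A = 3 600 mm², x = 60 mm, Ī = 4 320 000 mm⁴.
Web: 20 × 300, A = 6 000 mm², x = 60 mm, Ī = 200 000 mm⁴.
Top flange: 120 × 30, A = 3 600 mm², x = 60 mm, Ī = 4 320 000 mm⁴.
By symmetry the centroid is at mid-width, x̄ = 60 mm.
All pieces are centred on the vertical centroidal axis, so I = ΣĪ = 8 840 000 mm⁴.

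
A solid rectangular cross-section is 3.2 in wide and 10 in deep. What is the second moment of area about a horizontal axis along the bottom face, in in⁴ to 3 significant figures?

I_base ≈ 1070 in⁴

The section: 3.2 × 10, A = 32 in², y = 5 in, Ī = 266.67 in⁴.
Transfer it to the base of the section using Ī + A·d² with d = y − 0:
  the section: d = 5 in → contributes +1066.7 in⁴
Total I = 1066.7 in⁴.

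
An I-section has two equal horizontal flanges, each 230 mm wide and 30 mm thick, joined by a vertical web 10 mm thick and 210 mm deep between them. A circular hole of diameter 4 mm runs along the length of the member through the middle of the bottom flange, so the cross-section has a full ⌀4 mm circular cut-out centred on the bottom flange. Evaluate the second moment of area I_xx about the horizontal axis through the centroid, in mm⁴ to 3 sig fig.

Decompose the section into non-overlapping parts with the origin at the bottom-left of its bounding rectangle.
Bottom flange: 230 × 30, A = 6 900 mm², y = 15 mm, Ī = 517 500 mm⁴.
Web: 10 × 210, A = 2 100 mm², y = 135 mm, Ī = 7 717 500 mm⁴.
Top flange: 230 × 30, A = 6 900 mm², y = 255 mm, Ī = 517 500 mm⁴.
Hole (subtracted): ⌀4, A = 12.566 mm², y = 15 mm, Ī = 12.566 mm⁴.
Centroid: ȳ = ΣA·y / ΣA = 135.09 mm.
Transfer each piece to the horizontal axis through the centroid using Ī + A·d² with d = y − 135.09:
  bottom flange: d = -120.09 mm → contributes +100 034 742 mm⁴
  web: d = -0.094916 mm → contributes +7 717 519 mm⁴
  top flange: d = 119.91 mm → contributes +99 720 382 mm⁴
  hole: d = -120.09 mm → contributes −181 255 mm⁴
Total I = 207 291 389 mm⁴.

I_xx ≈ 2.07 × 10⁸ mm⁴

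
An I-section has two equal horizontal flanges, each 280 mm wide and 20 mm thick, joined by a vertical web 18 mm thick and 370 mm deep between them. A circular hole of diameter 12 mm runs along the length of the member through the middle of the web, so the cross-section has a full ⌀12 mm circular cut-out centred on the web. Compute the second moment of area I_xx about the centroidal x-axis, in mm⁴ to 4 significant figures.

Split into non-overlapping primitives; take the origin at the lower-left of the bounding box.
Bottom flange: 280 × 20, A = 5 600 mm², y = 10 mm, Ī = 186 667 mm⁴.
Web: 18 × 370, A = 6 660 mm², y = 205 mm, Ī = 75 979 500 mm⁴.
Top flange: 280 × 20, A = 5 600 mm², y = 400 mm, Ī = 186 667 mm⁴.
Hole (subtracted): ⌀12, A = 113.097 mm², y = 205 mm, Ī = 1017.88 mm⁴.
By symmetry the centroid is at mid-height, ȳ = 205 mm.
Transfer each piece to the centroidal x-axis using Ī + A·d² with d = y − 205:
  bottom flange: d = -195 mm → contributes +213 126 667 mm⁴
  web: d = 0 mm → contributes +75 979 500 mm⁴
  top flange: d = 195 mm → contributes +213 126 667 mm⁴
  hole: d = 0 mm → contributes −1017.88 mm⁴
Total I = 502 231 815 mm⁴.

I_xx ≈ 5.022 × 10⁸ mm⁴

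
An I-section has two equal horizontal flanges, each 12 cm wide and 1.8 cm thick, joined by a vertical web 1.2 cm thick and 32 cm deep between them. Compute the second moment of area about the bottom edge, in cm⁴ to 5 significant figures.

I_base ≈ 4.1481 × 10⁴ cm⁴

Break the section into simple shapes (no overlaps), measuring from the bottom-left corner of the bounding box.
Bottom flange: 12 × 1.8, A = 21.6 cm², y = 0.9 cm, Ī = 5.832 cm⁴.
Web: 1.2 × 32, A = 38.4 cm², y = 17.8 cm, Ī = 3276.8 cm⁴.
Top flange: 12 × 1.8, A = 21.6 cm², y = 34.7 cm, Ī = 5.832 cm⁴.
Transfer each piece to the bottom edge using Ī + A·d² with d = y − 0:
  bottom flange: d = 0.9 cm → contributes +23.328 cm⁴
  web: d = 17.8 cm → contributes +15443.46 cm⁴
  top flange: d = 34.7 cm → contributes +26014.18 cm⁴
Total I = 41480.96 cm⁴.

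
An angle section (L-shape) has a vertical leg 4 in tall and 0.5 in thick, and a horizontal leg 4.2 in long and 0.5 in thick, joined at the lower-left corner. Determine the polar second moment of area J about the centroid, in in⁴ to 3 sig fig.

J ≈ 12.0 in⁴

Decompose the section into non-overlapping parts with the origin at the bottom-left of its bounding rectangle.
Vertical leg: 0.5 × 4, A = 2 in², y = 2 in, Ī = 2.6667 in⁴.
Horizontal leg (remainder): 3.7 × 0.5, A = 1.85 in², y = 0.25 in, Ī = 0.038542 in⁴.
Centroid: ȳ = ΣA·y / ΣA = 1.1591 in.
Transfer each piece to the centroidal x-axis using Ī + A·d² with d = y − 1.1591:
  vertical leg: d = 0.84091 in → contributes +4.0809 in⁴
  horizontal leg (remainder): d = -0.90909 in → contributes +1.5675 in⁴
Total I = 5.6484 in⁴.
For the y-axis: x̄ = 1.2591 in.
Repeating about the centroidal y-axis gives I_y = 6.3904 in⁴.
Polar second moment: J = I_x + I_y = 12.039 in⁴.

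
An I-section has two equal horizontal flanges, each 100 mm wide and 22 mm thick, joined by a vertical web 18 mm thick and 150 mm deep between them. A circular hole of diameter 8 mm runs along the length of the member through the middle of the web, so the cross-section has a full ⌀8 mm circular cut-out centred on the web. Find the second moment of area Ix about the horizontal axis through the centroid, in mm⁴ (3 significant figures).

Ix ≈ 3.78 × 10⁷ mm⁴

Split into non-overlapping primitives; take the origin at the lower-left of the bounding box.
Bottom flange: 100 × 22, A = 2 200 mm², y = 11 mm, Ī = 88 733 mm⁴.
Web: 18 × 150, A = 2 700 mm², y = 97 mm, Ī = 5 062 500 mm⁴.
Top flange: 100 × 22, A = 2 200 mm², y = 183 mm, Ī = 88 733 mm⁴.
Hole (subtracted): ⌀8, A = 50.265 mm², y = 97 mm, Ī = 201.06 mm⁴.
By symmetry the centroid is at mid-height, ȳ = 97 mm.
Transfer each piece to the horizontal axis through the centroid using Ī + A·d² with d = y − 97:
  bottom flange: d = -86 mm → contributes +16 359 933 mm⁴
  web: d = 0 mm → contributes +5 062 500 mm⁴
  top flange: d = 86 mm → contributes +16 359 933 mm⁴
  hole: d = 0 mm → contributes −201.06 mm⁴
Total I = 37 782 166 mm⁴.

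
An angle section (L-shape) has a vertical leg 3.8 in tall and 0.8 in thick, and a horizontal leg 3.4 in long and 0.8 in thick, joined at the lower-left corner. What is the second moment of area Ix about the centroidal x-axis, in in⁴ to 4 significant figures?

Ix ≈ 6.548 in⁴

Decompose the section into non-overlapping parts with the origin at the bottom-left of its bounding rectangle.
Vertical leg: 0.8 × 3.8, A = 3.04 in², y = 1.9 in, Ī = 3.65813 in⁴.
Horizontal leg (remainder): 2.6 × 0.8, A = 2.08 in², y = 0.4 in, Ī = 0.110933 in⁴.
Centroid: ȳ = ΣA·y / ΣA = 1.29063 in.
Transfer each piece to the centroidal x-axis using Ī + A·d² with d = y − 1.29063:
  vertical leg: d = 0.609375 in → contributes +4.787 in⁴
  horizontal leg (remainder): d = -0.890625 in → contributes +1.76082 in⁴
Total I = 6.54782 in⁴.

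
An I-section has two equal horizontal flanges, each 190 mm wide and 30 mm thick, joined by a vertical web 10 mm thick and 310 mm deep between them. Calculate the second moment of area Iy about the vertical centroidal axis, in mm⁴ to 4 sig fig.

Iy ≈ 3.432 × 10⁷ mm⁴

Treat the section as a set of non-overlapping primitives; coordinates are from the bounding-box lower-left.
Bottom flange: 190 × 30, A = 5 700 mm², x = 95 mm, Ī = 17 147 500 mm⁴.
Web: 10 × 310, A = 3 100 mm², x = 95 mm, Ī = 25833.3 mm⁴.
Top flange: 190 × 30, A = 5 700 mm², x = 95 mm, Ī = 17 147 500 mm⁴.
By symmetry the centroid is at mid-width, x̄ = 95 mm.
All pieces are centred on the vertical centroidal axis, so I = ΣĪ = 34 320 833 mm⁴.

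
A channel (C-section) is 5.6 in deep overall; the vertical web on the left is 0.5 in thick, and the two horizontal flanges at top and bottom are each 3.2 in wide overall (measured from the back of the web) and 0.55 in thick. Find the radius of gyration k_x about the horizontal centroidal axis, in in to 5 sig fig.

Split into non-overlapping primitives; take the origin at the lower-left of the bounding box.
Web: 0.5 × 5.6, A = 2.8 in², y = 2.8 in, Ī = 7.317333 in⁴.
Top flange (beyond web): 2.7 × 0.55, A = 1.485 in², y = 5.325 in, Ī = 0.03743438 in⁴.
Bottom flange (beyond web): 2.7 × 0.55, A = 1.485 in², y = 0.275 in, Ī = 0.03743438 in⁴.
By symmetry the centroid is at mid-height, ȳ = 2.8 in.
Transfer each piece to the horizontal centroidal axis using Ī + A·d² with d = y − 2.8:
  web: d = 0 in → contributes +7.317333 in⁴
  top flange (beyond web): d = 2.525 in → contributes +9.505238 in⁴
  bottom flange (beyond web): d = -2.525 in → contributes +9.505238 in⁴
Total I = 26.32781 in⁴.
Radius of gyration: k = √(I/A) = √(26.32781 / 5.77) = 2.13609 in.

k_x ≈ 2.1361 in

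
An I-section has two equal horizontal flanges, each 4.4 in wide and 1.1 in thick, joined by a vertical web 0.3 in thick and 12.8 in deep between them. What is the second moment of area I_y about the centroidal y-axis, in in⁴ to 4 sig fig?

Split into non-overlapping primitives; take the origin at the lower-left of the bounding box.
Bottom flange: 4.4 × 1.1, A = 4.84 in², x = 2.2 in, Ī = 7.80853 in⁴.
Web: 0.3 × 12.8, A = 3.84 in², x = 2.2 in, Ī = 0.0288 in⁴.
Top flange: 4.4 × 1.1, A = 4.84 in², x = 2.2 in, Ī = 7.80853 in⁴.
By symmetry the centroid is at mid-width, x̄ = 2.2 in.
All pieces are centred on the centroidal y-axis, so I = ΣĪ = 15.6459 in⁴.

I_y ≈ 15.65 in⁴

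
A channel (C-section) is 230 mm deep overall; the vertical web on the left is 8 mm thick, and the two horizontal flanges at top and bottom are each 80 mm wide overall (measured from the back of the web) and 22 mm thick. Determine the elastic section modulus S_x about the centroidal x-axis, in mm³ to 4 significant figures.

Treat the section as a set of non-overlapping primitives; coordinates are from the bounding-box lower-left.
Web: 8 × 230, A = 1 840 mm², y = 115 mm, Ī = 8 111 333 mm⁴.
Top flange (beyond web): 72 × 22, A = 1 584 mm², y = 219 mm, Ī = 63 888 mm⁴.
Bottom flange (beyond web): 72 × 22, A = 1 584 mm², y = 11 mm, Ī = 63 888 mm⁴.
By symmetry the centroid is at mid-height, ȳ = 115 mm.
Transfer each piece to the centroidal x-axis using Ī + A·d² with d = y − 115:
  web: d = 0 mm → contributes +8 111 333 mm⁴
  top flange (beyond web): d = 104 mm → contributes +17 196 432 mm⁴
  bottom flange (beyond web): d = -104 mm → contributes +17 196 432 mm⁴
Total I = 42 504 197 mm⁴.
Extreme fibre distance c = 115 mm; S = I/c = 369 602 mm³.

S_x ≈ 3.696 × 10⁵ mm³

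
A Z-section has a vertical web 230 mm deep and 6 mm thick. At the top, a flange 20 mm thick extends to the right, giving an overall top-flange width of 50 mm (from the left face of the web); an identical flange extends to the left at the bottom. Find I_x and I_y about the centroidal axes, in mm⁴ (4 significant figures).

Decompose the section into non-overlapping parts with the origin at the bottom-left of its bounding rectangle.
Web: 6 × 230, A = 1 380 mm², y = 115 mm, Ī = 6 083 500 mm⁴.
Top flange (beyond web): 44 × 20, A = 880 mm², y = 220 mm, Ī = 29333.3 mm⁴.
Bottom flange (beyond web): 44 × 20, A = 880 mm², y = 10 mm, Ī = 29333.3 mm⁴.
Centroid: ȳ = ΣA·y / ΣA = 115 mm.
Transfer each piece to the centroidal x-axis using Ī + A·d² with d = y − 115:
  web: d = 0 mm → contributes +6 083 500 mm⁴
  top flange (beyond web): d = 105 mm → contributes +9 731 333 mm⁴
  bottom flange (beyond web): d = -105 mm → contributes +9 731 333 mm⁴
Total I = 25 546 167 mm⁴.
For the y-axis: x̄ = 47 mm.
Repeating about the centroidal y-axis gives I_y = 1 388 087 mm⁴.

I_x ≈ 2.555 × 10⁷ mm⁴, I_y ≈ 1.388 × 10⁶ mm⁴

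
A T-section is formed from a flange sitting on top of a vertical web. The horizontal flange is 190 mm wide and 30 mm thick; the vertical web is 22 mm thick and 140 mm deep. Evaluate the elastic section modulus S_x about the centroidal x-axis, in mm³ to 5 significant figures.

Split into non-overlapping primitives; take the origin at the lower-left of the bounding box.
Flange: 190 × 30, A = 5 700 mm², y = 155 mm, Ī = 427 500 mm⁴.
Web: 22 × 140, A = 3 080 mm², y = 70 mm, Ī = 5 030 667 mm⁴.
Centroid: ȳ = ΣA·y / ΣA = 125.1822 mm.
Transfer each piece to the centroidal x-axis using Ī + A·d² with d = y − 125.1822:
  flange: d = 29.81777 mm → contributes +5 495 366 mm⁴
  web: d = -55.18223 mm → contributes +14 409 509 mm⁴
Total I = 19 904 875 mm⁴.
Extreme fibre distance c = 125.1822 mm; S = I/c = 159007.2 mm³.

S_x ≈ 1.5901 × 10⁵ mm³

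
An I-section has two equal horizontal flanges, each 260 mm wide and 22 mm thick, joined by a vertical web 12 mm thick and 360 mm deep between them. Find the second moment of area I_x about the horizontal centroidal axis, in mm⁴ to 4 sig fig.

Treat the section as a set of non-overlapping primitives; coordinates are from the bounding-box lower-left.
Bottom flange: 260 × 22, A = 5 720 mm², y = 11 mm, Ī = 230 707 mm⁴.
Web: 12 × 360, A = 4 320 mm², y = 202 mm, Ī = 46 656 000 mm⁴.
Top flange: 260 × 22, A = 5 720 mm², y = 393 mm, Ī = 230 707 mm⁴.
By symmetry the centroid is at mid-height, ȳ = 202 mm.
Transfer each piece to the horizontal centroidal axis using Ī + A·d² with d = y − 202:
  bottom flange: d = -191 mm → contributes +208 902 027 mm⁴
  web: d = 0 mm → contributes +46 656 000 mm⁴
  top flange: d = 191 mm → contributes +208 902 027 mm⁴
Total I = 464 460 053 mm⁴.

I_x ≈ 4.645 × 10⁸ mm⁴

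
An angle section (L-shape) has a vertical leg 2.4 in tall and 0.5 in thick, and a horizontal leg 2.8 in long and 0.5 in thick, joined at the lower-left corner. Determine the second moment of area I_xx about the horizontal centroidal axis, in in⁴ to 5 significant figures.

I_xx ≈ 1.1299 in⁴

Break the section into simple shapes (no overlaps), measuring from the bottom-left corner of the bounding box.
Vertical leg: 0.5 × 2.4, A = 1.2 in², y = 1.2 in, Ī = 0.576 in⁴.
Horizontal leg (remainder): 2.3 × 0.5, A = 1.15 in², y = 0.25 in, Ī = 0.02395833 in⁴.
Centroid: ȳ = ΣA·y / ΣA = 0.7351064 in.
Transfer each piece to the horizontal centroidal axis using Ī + A·d² with d = y − 0.7351064:
  vertical leg: d = 0.4648936 in → contributes +0.8353513 in⁴
  horizontal leg (remainder): d = -0.4851064 in → contributes +0.2945858 in⁴
Total I = 1.129937 in⁴.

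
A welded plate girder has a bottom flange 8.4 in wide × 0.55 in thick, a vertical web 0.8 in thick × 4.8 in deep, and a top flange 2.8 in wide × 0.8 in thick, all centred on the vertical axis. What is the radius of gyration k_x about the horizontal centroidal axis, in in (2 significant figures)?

Decompose the section into non-overlapping parts with the origin at the bottom-left of its bounding rectangle.
Bottom plate: 8.4 × 0.55, A = 4.62 in², y = 0.275 in, Ī = 0.1165 in⁴.
Web plate: 0.8 × 4.8, A = 3.84 in², y = 2.95 in, Ī = 7.373 in⁴.
Top plate: 2.8 × 0.8, A = 2.24 in², y = 5.75 in, Ī = 0.1195 in⁴.
Centroid: ȳ = ΣA·y / ΣA = 2.381 in.
Transfer each piece to the horizontal centroidal axis using Ī + A·d² with d = y − 2.381:
  bottom plate: d = -2.106 in → contributes +20.61 in⁴
  web plate: d = 0.5688 in → contributes +8.615 in⁴
  top plate: d = 3.369 in → contributes +25.54 in⁴
Total I = 54.77 in⁴.
Radius of gyration: k = √(I/A) = √(54.77 / 10.7) = 2.262 in.

k_x ≈ 2.3 in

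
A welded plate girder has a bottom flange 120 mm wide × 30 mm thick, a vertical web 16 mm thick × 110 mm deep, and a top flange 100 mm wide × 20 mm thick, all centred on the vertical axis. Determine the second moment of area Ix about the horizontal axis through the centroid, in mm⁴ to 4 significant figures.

Ix ≈ 2.618 × 10⁷ mm⁴

Treat the section as a set of non-overlapping primitives; coordinates are from the bounding-box lower-left.
Bottom plate: 120 × 30, A = 3 600 mm², y = 15 mm, Ī = 270 000 mm⁴.
Web plate: 16 × 110, A = 1 760 mm², y = 85 mm, Ī = 1 774 667 mm⁴.
Top plate: 100 × 20, A = 2 000 mm², y = 150 mm, Ī = 66666.7 mm⁴.
Centroid: ȳ = ΣA·y / ΣA = 68.4239 mm.
Transfer each piece to the horizontal axis through the centroid using Ī + A·d² with d = y − 68.4239:
  bottom plate: d = -53.4239 mm → contributes +10 544 812 mm⁴
  web plate: d = 16.5761 mm → contributes +2 258 256 mm⁴
  top plate: d = 81.5761 mm → contributes +13 375 983 mm⁴
Total I = 26 179 051 mm⁴.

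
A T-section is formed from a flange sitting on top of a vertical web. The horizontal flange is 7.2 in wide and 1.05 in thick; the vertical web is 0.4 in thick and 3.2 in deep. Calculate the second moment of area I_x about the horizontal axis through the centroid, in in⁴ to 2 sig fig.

I_x ≈ 6.7 in⁴

Split into non-overlapping primitives; take the origin at the lower-left of the bounding box.
Flange: 7.2 × 1.05, A = 7.56 in², y = 3.725 in, Ī = 0.6946 in⁴.
Web: 0.4 × 3.2, A = 1.28 in², y = 1.6 in, Ī = 1.092 in⁴.
Centroid: ȳ = ΣA·y / ΣA = 3.417 in.
Transfer each piece to the horizontal axis through the centroid using Ī + A·d² with d = y − 3.417:
  flange: d = 0.3077 in → contributes +1.41 in⁴
  web: d = -1.817 in → contributes +5.32 in⁴
Total I = 6.73 in⁴.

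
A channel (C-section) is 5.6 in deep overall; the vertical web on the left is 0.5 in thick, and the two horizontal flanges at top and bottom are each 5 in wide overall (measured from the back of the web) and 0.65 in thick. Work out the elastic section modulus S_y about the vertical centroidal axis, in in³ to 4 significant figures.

S_y ≈ 7.115 in³

Treat the section as a set of non-overlapping primitives; coordinates are from the bounding-box lower-left.
Web: 0.5 × 5.6, A = 2.8 in², x = 0.25 in, Ī = 0.0583333 in⁴.
Top flange (beyond web): 4.5 × 0.65, A = 2.925 in², x = 2.75 in, Ī = 4.93594 in⁴.
Bottom flange (beyond web): 4.5 × 0.65, A = 2.925 in², x = 2.75 in, Ī = 4.93594 in⁴.
Centroid: x̄ = ΣA·x / ΣA = 1.94075 in.
Transfer each piece to the vertical centroidal axis using Ī + A·d² with d = x − 1.94075:
  web: d = -1.69075 in → contributes +8.06253 in⁴
  top flange (beyond web): d = 0.809249 in → contributes +6.85147 in⁴
  bottom flange (beyond web): d = 0.809249 in → contributes +6.85147 in⁴
Total I = 21.7655 in⁴.
Extreme fibre distance c = 3.05925 in; S = I/c = 7.11465 in³.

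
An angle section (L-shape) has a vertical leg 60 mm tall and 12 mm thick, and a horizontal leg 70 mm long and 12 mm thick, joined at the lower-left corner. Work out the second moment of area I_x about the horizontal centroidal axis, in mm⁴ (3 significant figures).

I_x ≈ 4.28 × 10⁵ mm⁴

Decompose the section into non-overlapping parts with the origin at the bottom-left of its bounding rectangle.
Vertical leg: 12 × 60, A = 720 mm², y = 30 mm, Ī = 216 000 mm⁴.
Horizontal leg (remainder): 58 × 12, A = 696 mm², y = 6 mm, Ī = 8 352 mm⁴.
Centroid: ȳ = ΣA·y / ΣA = 18.203 mm.
Transfer each piece to the horizontal centroidal axis using Ī + A·d² with d = y − 18.203:
  vertical leg: d = 11.797 mm → contributes +316 195 mm⁴
  horizontal leg (remainder): d = -12.203 mm → contributes +112 002 mm⁴
Total I = 428 197 mm⁴.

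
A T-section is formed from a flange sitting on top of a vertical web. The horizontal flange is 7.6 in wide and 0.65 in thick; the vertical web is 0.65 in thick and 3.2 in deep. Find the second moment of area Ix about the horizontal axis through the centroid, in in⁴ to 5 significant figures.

Split into non-overlapping primitives; take the origin at the lower-left of the bounding box.
Flange: 7.6 × 0.65, A = 4.94 in², y = 3.525 in, Ī = 0.1739292 in⁴.
Web: 0.65 × 3.2, A = 2.08 in², y = 1.6 in, Ī = 1.774933 in⁴.
Centroid: ȳ = ΣA·y / ΣA = 2.95463 in.
Transfer each piece to the horizontal axis through the centroid using Ī + A·d² with d = y − 2.95463:
  flange: d = 0.5703704 in → contributes +1.781022 in⁴
  web: d = -1.35463 in → contributes +5.591778 in⁴
Total I = 7.3728 in⁴.

Ix ≈ 7.3728 in⁴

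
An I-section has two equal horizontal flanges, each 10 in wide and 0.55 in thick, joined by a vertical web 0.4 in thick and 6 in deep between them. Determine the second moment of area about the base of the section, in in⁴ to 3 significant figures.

I_base ≈ 294 in⁴

Split into non-overlapping primitives; take the origin at the lower-left of the bounding box.
Bottom flange: 10 × 0.55, A = 5.5 in², y = 0.275 in, Ī = 0.13865 in⁴.
Web: 0.4 × 6, A = 2.4 in², y = 3.55 in, Ī = 7.2 in⁴.
Top flange: 10 × 0.55, A = 5.5 in², y = 6.825 in, Ī = 0.13865 in⁴.
Transfer each piece to a horizontal axis along the bottom face using Ī + A·d² with d = y − 0:
  bottom flange: d = 0.275 in → contributes +0.55458 in⁴
  web: d = 3.55 in → contributes +37.446 in⁴
  top flange: d = 6.825 in → contributes +256.33 in⁴
Total I = 294.33 in⁴.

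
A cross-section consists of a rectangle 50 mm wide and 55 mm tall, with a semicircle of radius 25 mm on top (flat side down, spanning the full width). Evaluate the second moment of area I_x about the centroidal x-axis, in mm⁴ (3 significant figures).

I_x ≈ 1.79 × 10⁶ mm⁴

Split into non-overlapping primitives; take the origin at the lower-left of the bounding box.
Rectangular body: 50 × 55, A = 2 750 mm², y = 27.5 mm, Ī = 693 229 mm⁴.
Semicircular cap: semicircle r = 25, A = 981.75 mm², y = 65.61 mm, Ī = 42 874 mm⁴.
Centroid: ȳ = ΣA·y / ΣA = 37.526 mm.
Transfer each piece to the centroidal x-axis using Ī + A·d² with d = y − 37.526:
  rectangular body: d = -10.026 mm → contributes +969 664 mm⁴
  semicircular cap: d = 28.084 mm → contributes +817 204 mm⁴
Total I = 1 786 868 mm⁴.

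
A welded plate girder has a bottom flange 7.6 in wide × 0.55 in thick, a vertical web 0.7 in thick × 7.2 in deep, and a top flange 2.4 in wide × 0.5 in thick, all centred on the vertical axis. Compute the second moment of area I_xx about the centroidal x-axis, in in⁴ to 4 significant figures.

Decompose the section into non-overlapping parts with the origin at the bottom-left of its bounding rectangle.
Bottom plate: 7.6 × 0.55, A = 4.18 in², y = 0.275 in, Ī = 0.105371 in⁴.
Web plate: 0.7 × 7.2, A = 5.04 in², y = 4.15 in, Ī = 21.7728 in⁴.
Top plate: 2.4 × 0.5, A = 1.2 in², y = 8 in, Ī = 0.025 in⁴.
Centroid: ȳ = ΣA·y / ΣA = 3.03892 in.
Transfer each piece to the centroidal x-axis using Ī + A·d² with d = y − 3.03892:
  bottom plate: d = -2.76392 in → contributes +32.0373 in⁴
  web plate: d = 1.11108 in → contributes +27.9947 in⁴
  top plate: d = 4.96108 in → contributes +29.5598 in⁴
Total I = 89.5919 in⁴.

I_xx ≈ 89.59 in⁴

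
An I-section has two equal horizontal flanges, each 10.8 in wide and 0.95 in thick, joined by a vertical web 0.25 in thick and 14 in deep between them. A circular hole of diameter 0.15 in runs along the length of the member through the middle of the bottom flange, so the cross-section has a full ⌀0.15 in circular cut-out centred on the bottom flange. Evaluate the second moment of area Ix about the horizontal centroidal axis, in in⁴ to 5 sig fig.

Split into non-overlapping primitives; take the origin at the lower-left of the bounding box.
Bottom flange: 10.8 × 0.95, A = 10.26 in², y = 0.475 in, Ī = 0.7716375 in⁴.
Web: 0.25 × 14, A = 3.5 in², y = 7.95 in, Ī = 57.16667 in⁴.
Top flange: 10.8 × 0.95, A = 10.26 in², y = 15.425 in, Ī = 0.7716375 in⁴.
Hole (subtracted): ⌀0.15, A = 0.01767146 in², y = 0.475 in, Ī = 0.00002485049 in⁴.
Centroid: ȳ = ΣA·y / ΣA = 7.955503 in.
Transfer each piece to the horizontal centroidal axis using Ī + A·d² with d = y − 7.955503:
  bottom flange: d = -7.480503 in → contributes +574.9 in⁴
  web: d = -0.005503389 in → contributes +57.16677 in⁴
  top flange: d = 7.469497 in → contributes +573.2117 in⁴
  hole: d = -7.480503 in → contributes −0.9888831 in⁴
Total I = 1204.29 in⁴.

Ix ≈ 1204.3 in⁴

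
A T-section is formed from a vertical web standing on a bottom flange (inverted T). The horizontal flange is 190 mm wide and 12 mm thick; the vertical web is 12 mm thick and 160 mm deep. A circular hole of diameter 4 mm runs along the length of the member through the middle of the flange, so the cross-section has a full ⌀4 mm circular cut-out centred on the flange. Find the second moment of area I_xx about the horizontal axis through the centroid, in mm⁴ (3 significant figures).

Split into non-overlapping primitives; take the origin at the lower-left of the bounding box.
Flange: 190 × 12, A = 2 280 mm², y = 6 mm, Ī = 27 360 mm⁴.
Web: 12 × 160, A = 1 920 mm², y = 92 mm, Ī = 4 096 000 mm⁴.
Hole (subtracted): ⌀4, A = 12.566 mm², y = 6 mm, Ī = 12.566 mm⁴.
Centroid: ȳ = ΣA·y / ΣA = 45.432 mm.
Transfer each piece to the horizontal axis through the centroid using Ī + A·d² with d = y − 45.432:
  flange: d = -39.432 mm → contributes +3 572 540 mm⁴
  web: d = 46.568 mm → contributes +8 259 623 mm⁴
  hole: d = -39.432 mm → contributes −19 552 mm⁴
Total I = 11 812 612 mm⁴.

I_xx ≈ 1.18 × 10⁷ mm⁴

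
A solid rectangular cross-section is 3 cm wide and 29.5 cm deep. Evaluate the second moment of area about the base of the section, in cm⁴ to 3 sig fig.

I_base ≈ 2.57 × 10⁴ cm⁴

The section: 3 × 29.5, A = 88.5 cm², y = 14.75 cm, Ī = 6418.1 cm⁴.
Transfer it to the base of the section using Ī + A·d² with d = y − 0:
  the section: d = 14.75 cm → contributes +25 672 cm⁴
Total I = 25 672 cm⁴.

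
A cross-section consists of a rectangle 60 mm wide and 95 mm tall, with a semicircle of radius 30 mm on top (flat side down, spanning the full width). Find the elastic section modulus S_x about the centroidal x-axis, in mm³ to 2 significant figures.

Decompose the section into non-overlapping parts with the origin at the bottom-left of its bounding rectangle.
Rectangular body: 60 × 95, A = 5 700 mm², y = 47.5 mm, Ī = 4 286 875 mm⁴.
Semicircular cap: semicircle r = 30, A = 1 414 mm², y = 107.7 mm, Ī = 88 903 mm⁴.
Centroid: ȳ = ΣA·y / ΣA = 59.47 mm.
Transfer each piece to the centroidal x-axis using Ī + A·d² with d = y − 59.47:
  rectangular body: d = -11.97 mm → contributes +5 103 583 mm⁴
  semicircular cap: d = 48.26 mm → contributes +3 381 808 mm⁴
Total I = 8 485 391 mm⁴.
Extreme fibre distance c = 65.53 mm; S = I/c = 129 489 mm³.

S_x ≈ 1.3 × 10⁵ mm³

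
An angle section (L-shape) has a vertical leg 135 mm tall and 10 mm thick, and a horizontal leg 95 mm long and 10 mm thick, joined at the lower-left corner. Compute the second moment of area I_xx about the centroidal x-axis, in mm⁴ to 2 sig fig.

Decompose the section into non-overlapping parts with the origin at the bottom-left of its bounding rectangle.
Vertical leg: 10 × 135, A = 1 350 mm², y = 67.5 mm, Ī = 2 050 313 mm⁴.
Horizontal leg (remainder): 85 × 10, A = 850 mm², y = 5 mm, Ī = 7 083 mm⁴.
Centroid: ȳ = ΣA·y / ΣA = 43.35 mm.
Transfer each piece to the centroidal x-axis using Ī + A·d² with d = y − 43.35:
  vertical leg: d = 24.15 mm → contributes +2 837 515 mm⁴
  horizontal leg (remainder): d = -38.35 mm → contributes +1 257 346 mm⁴
Total I = 4 094 860 mm⁴.

I_xx ≈ 4.1 × 10⁶ mm⁴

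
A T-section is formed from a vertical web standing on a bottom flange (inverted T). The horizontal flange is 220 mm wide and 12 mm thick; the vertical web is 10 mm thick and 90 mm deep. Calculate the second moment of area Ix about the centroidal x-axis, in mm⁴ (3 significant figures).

Ix ≈ 2.38 × 10⁶ mm⁴

Split into non-overlapping primitives; take the origin at the lower-left of the bounding box.
Flange: 220 × 12, A = 2 640 mm², y = 6 mm, Ī = 31 680 mm⁴.
Web: 10 × 90, A = 900 mm², y = 57 mm, Ī = 607 500 mm⁴.
Centroid: ȳ = ΣA·y / ΣA = 18.966 mm.
Transfer each piece to the centroidal x-axis using Ī + A·d² with d = y − 18.966:
  flange: d = -12.966 mm → contributes +475 516 mm⁴
  web: d = 38.034 mm → contributes +1 909 420 mm⁴
Total I = 2 384 936 mm⁴.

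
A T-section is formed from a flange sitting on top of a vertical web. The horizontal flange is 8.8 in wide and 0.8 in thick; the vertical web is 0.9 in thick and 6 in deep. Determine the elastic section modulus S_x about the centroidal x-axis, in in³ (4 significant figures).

S_x ≈ 10.54 in³

Treat the section as a set of non-overlapping primitives; coordinates are from the bounding-box lower-left.
Flange: 8.8 × 0.8, A = 7.04 in², y = 6.4 in, Ī = 0.375467 in⁴.
Web: 0.9 × 6, A = 5.4 in², y = 3 in, Ī = 16.2 in⁴.
Centroid: ȳ = ΣA·y / ΣA = 4.92412 in.
Transfer each piece to the centroidal x-axis using Ī + A·d² with d = y − 4.92412:
  flange: d = 1.47588 in → contributes +15.7102 in⁴
  web: d = -1.92412 in → contributes +36.192 in⁴
Total I = 51.9022 in⁴.
Extreme fibre distance c = 4.92412 in; S = I/c = 10.5404 in³.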